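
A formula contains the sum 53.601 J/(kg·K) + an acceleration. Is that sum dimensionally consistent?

In SI base units:
  53.601 J/(kg·K):  J·kg⁻¹·K⁻¹ = N·m·kg⁻¹·K⁻¹ = m²·s⁻²·K⁻¹
  an acceleration:  [acceleration] = m·s⁻²
m²·s⁻²·K⁻¹ ≠ m·s⁻², so they cannot be added.

No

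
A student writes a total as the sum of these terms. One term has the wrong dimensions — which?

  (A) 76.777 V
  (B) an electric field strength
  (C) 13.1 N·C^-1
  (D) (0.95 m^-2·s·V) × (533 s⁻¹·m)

(A)

Reduce each to base SI dimensions:
  (A) V = J·C⁻¹ = kg·m²·s⁻³·A⁻¹
  (B) [electric field strength] = kg·m·s⁻³·A⁻¹
  (C) N·C⁻¹ = kg·m·s⁻²·(s·A)⁻¹ = kg·m·s⁻³·A⁻¹
  (D) [kg·s⁻²·A⁻¹] · [m·s⁻¹] = kg·m·s⁻³·A⁻¹
All reduce to kg·m·s⁻³·A⁻¹ except (A), which is kg·m²·s⁻³·A⁻¹.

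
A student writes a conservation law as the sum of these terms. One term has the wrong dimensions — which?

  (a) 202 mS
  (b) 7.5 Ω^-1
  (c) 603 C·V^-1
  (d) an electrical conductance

Expand each in SI base units:
  (a) S = Ω⁻¹ = kg⁻¹·m⁻²·s³·A²
  (b) Ω⁻¹ = (V·A⁻¹)⁻¹ = kg⁻¹·m⁻²·s³·A²
  (c) C·V⁻¹ = s·A·(J·C⁻¹)⁻¹ = kg⁻¹·m⁻²·s⁴·A²
  (d) [electrical conductance] = kg⁻¹·m⁻²·s³·A²
All reduce to kg⁻¹·m⁻²·s³·A² except (c), which is kg⁻¹·m⁻²·s⁴·A².

(c)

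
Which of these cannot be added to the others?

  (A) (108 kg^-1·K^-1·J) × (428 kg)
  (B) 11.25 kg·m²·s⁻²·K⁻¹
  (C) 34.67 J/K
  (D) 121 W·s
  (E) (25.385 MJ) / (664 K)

(D)

Reduce each to base SI dimensions:
  (A) [m²·s⁻²·K⁻¹] · [kg] = kg·m²·s⁻²·K⁻¹
  (B) kg·m²·s⁻²·K⁻¹
  (C) J·K⁻¹ = N·m·K⁻¹ = kg·m²·s⁻²·K⁻¹
  (D) W·s = J·s⁻¹·s = kg·m²·s⁻²
  (E) [kg·m²·s⁻²] / [K] = kg·m²·s⁻²·K⁻¹
All reduce to kg·m²·s⁻²·K⁻¹ except (D), which is kg·m²·s⁻².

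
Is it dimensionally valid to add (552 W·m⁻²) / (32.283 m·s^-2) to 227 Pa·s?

Yes

Reduce each to base SI dimensions:
  (552 W·m⁻²) / (32.283 m·s^-2):  [kg·s⁻³] / [m·s⁻²] = kg·m⁻¹·s⁻¹
  227 Pa·s:  Pa·s = N·m⁻²·s = kg·m⁻¹·s⁻¹
Both are kg·m⁻¹·s⁻¹, so they have the same dimensions and can be added.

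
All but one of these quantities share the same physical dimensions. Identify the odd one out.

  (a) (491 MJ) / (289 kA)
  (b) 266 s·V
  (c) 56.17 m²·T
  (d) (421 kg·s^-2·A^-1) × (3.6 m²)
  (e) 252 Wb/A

Reduce each to base SI dimensions:
  (a) [kg·m²·s⁻²] / [A] = kg·m²·s⁻²·A⁻¹
  (b) V·s = J·C⁻¹·s = kg·m²·s⁻²·A⁻¹
  (c) T·m² = Wb·m⁻²·m² = kg·m²·s⁻²·A⁻¹
  (d) [kg·s⁻²·A⁻¹] · [m²] = kg·m²·s⁻²·A⁻¹
  (e) Wb·A⁻¹ = V·s·A⁻¹ = kg·m²·s⁻²·A⁻²
All reduce to kg·m²·s⁻²·A⁻¹ except (e), which is kg·m²·s⁻²·A⁻².

(e)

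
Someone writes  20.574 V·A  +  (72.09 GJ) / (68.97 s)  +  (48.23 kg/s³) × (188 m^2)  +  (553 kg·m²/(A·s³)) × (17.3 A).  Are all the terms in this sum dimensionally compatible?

Yes

Reduce each to base SI dimensions:
  20.574 V·A:  V·A = J·C⁻¹·A = kg·m²·s⁻³
  (72.09 GJ) / (68.97 s):  [kg·m²·s⁻²] / [s] = kg·m²·s⁻³
  (48.23 kg/s³) × (188 m^2):  [kg·s⁻³] · [m²] = kg·m²·s⁻³
  (553 kg·m²/(A·s³)) × (17.3 A):  [kg·m²·s⁻³·A⁻¹] · [A] = kg·m²·s⁻³
Every term reduces to kg·m²·s⁻³.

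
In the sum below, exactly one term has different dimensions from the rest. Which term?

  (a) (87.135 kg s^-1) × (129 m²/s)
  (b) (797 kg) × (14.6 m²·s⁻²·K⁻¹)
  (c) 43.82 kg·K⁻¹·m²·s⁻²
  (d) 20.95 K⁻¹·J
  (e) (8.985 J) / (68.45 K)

(a)

In SI base units:
  (a) [kg·s⁻¹] · [m²·s⁻¹] = kg·m²·s⁻²
  (b) [kg] · [m²·s⁻²·K⁻¹] = kg·m²·s⁻²·K⁻¹
  (c) kg·m²·s⁻²·K⁻¹
  (d) J·K⁻¹ = N·m·K⁻¹ = kg·m²·s⁻²·K⁻¹
  (e) [kg·m²·s⁻²] / [K] = kg·m²·s⁻²·K⁻¹
All reduce to kg·m²·s⁻²·K⁻¹ except (a), which is kg·m²·s⁻².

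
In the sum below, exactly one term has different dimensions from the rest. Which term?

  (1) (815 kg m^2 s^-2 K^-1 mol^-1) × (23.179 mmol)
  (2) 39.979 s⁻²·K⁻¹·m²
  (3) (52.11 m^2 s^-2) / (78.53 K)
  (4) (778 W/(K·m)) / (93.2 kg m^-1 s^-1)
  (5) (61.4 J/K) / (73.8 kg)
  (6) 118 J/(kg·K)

(1)

Expand each in SI base units:
  (1) [kg·m²·s⁻²·K⁻¹·mol⁻¹] · [mol] = kg·m²·s⁻²·K⁻¹
  (2) m²·s⁻²·K⁻¹
  (3) [m²·s⁻²] / [K] = m²·s⁻²·K⁻¹
  (4) [kg·m·s⁻³·K⁻¹] / [kg·m⁻¹·s⁻¹] = m²·s⁻²·K⁻¹
  (5) [kg·m²·s⁻²·K⁻¹] / [kg] = m²·s⁻²·K⁻¹
  (6) J·kg⁻¹·K⁻¹ = N·m·kg⁻¹·K⁻¹ = m²·s⁻²·K⁻¹
All reduce to m²·s⁻²·K⁻¹ except (1), which is kg·m²·s⁻²·K⁻¹.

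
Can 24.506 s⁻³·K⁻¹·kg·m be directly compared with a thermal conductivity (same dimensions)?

Yes

Reduce each to base SI dimensions:
  24.506 s⁻³·K⁻¹·kg·m:  kg·m·s⁻³·K⁻¹
  a thermal conductivity:  [thermal conductivity] = kg·m·s⁻³·K⁻¹
Both are kg·m·s⁻³·K⁻¹, so they have the same dimensions and can be added.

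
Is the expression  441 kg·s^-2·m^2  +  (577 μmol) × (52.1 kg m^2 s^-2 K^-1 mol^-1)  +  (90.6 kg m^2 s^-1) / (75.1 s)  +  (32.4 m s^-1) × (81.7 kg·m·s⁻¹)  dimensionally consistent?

No

Expand each in SI base units:
  441 kg·s^-2·m^2:  kg·m²·s⁻²
  (577 μmol) × (52.1 kg m^2 s^-2 K^-1 mol^-1):  [mol] · [kg·m²·s⁻²·K⁻¹·mol⁻¹] = kg·m²·s⁻²·K⁻¹
  (90.6 kg m^2 s^-1) / (75.1 s):  [kg·m²·s⁻¹] / [s] = kg·m²·s⁻²
  (32.4 m s^-1) × (81.7 kg·m·s⁻¹):  [m·s⁻¹] · [kg·m·s⁻¹] = kg·m²·s⁻²
The terms do not share a single dimension (kg·m²·s⁻² vs kg·m²·s⁻²·K⁻¹).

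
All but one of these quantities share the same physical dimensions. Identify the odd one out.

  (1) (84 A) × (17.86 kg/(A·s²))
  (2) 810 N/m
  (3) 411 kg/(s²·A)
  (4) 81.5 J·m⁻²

(3)

Expand each in SI base units:
  (1) [A] · [kg·s⁻²·A⁻¹] = kg·s⁻²
  (2) N·m⁻¹ = kg·m·s⁻²·m⁻¹ = kg·s⁻²
  (3) kg·s⁻²·A⁻¹
  (4) J·m⁻² = N·m·m⁻² = kg·s⁻²
All reduce to kg·s⁻² except (3), which is kg·s⁻²·A⁻¹.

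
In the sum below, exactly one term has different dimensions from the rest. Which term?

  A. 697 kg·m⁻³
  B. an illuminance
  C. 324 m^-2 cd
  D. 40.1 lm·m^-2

A.

Dimensions:
  A. kg·m⁻³
  B. [illuminance] = m⁻²·cd
  C. m⁻²·cd
  D. lm·m⁻² = cd·m⁻² = m⁻²·cd
All reduce to m⁻²·cd except A., which is kg·m⁻³.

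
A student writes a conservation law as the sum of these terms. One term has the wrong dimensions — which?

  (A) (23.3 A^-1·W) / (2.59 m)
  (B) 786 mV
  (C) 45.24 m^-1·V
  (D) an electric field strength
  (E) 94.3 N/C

Expand each in SI base units:
  (A) [kg·m²·s⁻³·A⁻¹] / [m] = kg·m·s⁻³·A⁻¹
  (B) V = J·C⁻¹ = kg·m²·s⁻³·A⁻¹
  (C) V·m⁻¹ = J·C⁻¹·m⁻¹ = kg·m·s⁻³·A⁻¹
  (D) [electric field strength] = kg·m·s⁻³·A⁻¹
  (E) N·C⁻¹ = kg·m·s⁻²·(s·A)⁻¹ = kg·m·s⁻³·A⁻¹
All reduce to kg·m·s⁻³·A⁻¹ except (B), which is kg·m²·s⁻³·A⁻¹.

(B)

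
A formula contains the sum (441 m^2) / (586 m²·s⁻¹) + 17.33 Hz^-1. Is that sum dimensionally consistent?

Yes

Work out the base dimensions of each:
  (441 m^2) / (586 m²·s⁻¹):  [m²] / [m²·s⁻¹] = s
  17.33 Hz^-1:  Hz⁻¹ = (s⁻¹)⁻¹ = s
Both are s, so they have the same dimensions and can be added.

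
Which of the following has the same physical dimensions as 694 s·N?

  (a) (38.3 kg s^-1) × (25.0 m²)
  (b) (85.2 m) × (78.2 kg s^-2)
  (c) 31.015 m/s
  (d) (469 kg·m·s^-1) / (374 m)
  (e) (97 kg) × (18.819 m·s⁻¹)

Reference: N·s = kg·m·s⁻²·s = kg·m·s⁻¹.
Each option:
  (a) [kg·s⁻¹] · [m²] = kg·m²·s⁻¹
  (b) [m] · [kg·s⁻²] = kg·m·s⁻²
  (c) m·s⁻¹
  (d) [kg·m·s⁻¹] / [m] = kg·s⁻¹
  (e) [kg] · [m·s⁻¹] = kg·m·s⁻¹  ← same
Only (e) matches kg·m·s⁻¹.

(e)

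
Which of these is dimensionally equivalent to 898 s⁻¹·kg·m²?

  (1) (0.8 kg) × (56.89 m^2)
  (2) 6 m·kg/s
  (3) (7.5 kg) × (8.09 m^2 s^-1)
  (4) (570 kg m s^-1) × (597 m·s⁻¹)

(3)

Reference: kg·m²·s⁻¹.
Each option:
  (1) [kg] · [m²] = kg·m²
  (2) kg·m·s⁻¹
  (3) [kg] · [m²·s⁻¹] = kg·m²·s⁻¹  ← same
  (4) [kg·m·s⁻¹] · [m·s⁻¹] = kg·m²·s⁻²
Only (3) matches kg·m²·s⁻¹.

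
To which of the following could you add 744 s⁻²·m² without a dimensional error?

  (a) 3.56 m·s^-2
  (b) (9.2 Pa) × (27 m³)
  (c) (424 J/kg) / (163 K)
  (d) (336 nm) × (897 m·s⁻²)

(d)

Reference: m²·s⁻².
Each option:
  (a) m·s⁻²
  (b) [kg·m⁻¹·s⁻²] · [m³] = kg·m²·s⁻²
  (c) [m²·s⁻²] / [K] = m²·s⁻²·K⁻¹
  (d) [m] · [m·s⁻²] = m²·s⁻²  ← same
Only (d) matches m²·s⁻².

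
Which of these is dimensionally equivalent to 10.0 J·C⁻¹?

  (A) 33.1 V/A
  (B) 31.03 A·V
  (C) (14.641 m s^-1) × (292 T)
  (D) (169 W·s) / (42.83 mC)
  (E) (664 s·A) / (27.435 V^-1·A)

Reference: J·C⁻¹ = N·m·(s·A)⁻¹ = kg·m²·s⁻³·A⁻¹.
Each option:
  (A) V·A⁻¹ = J·C⁻¹·A⁻¹ = kg·m²·s⁻³·A⁻²
  (B) V·A = J·C⁻¹·A = kg·m²·s⁻³
  (C) [m·s⁻¹] · [kg·s⁻²·A⁻¹] = kg·m·s⁻³·A⁻¹
  (D) [kg·m²·s⁻²] / [s·A] = kg·m²·s⁻³·A⁻¹  ← same
  (E) [s·A] / [kg⁻¹·m⁻²·s³·A²] = kg·m²·s⁻²·A⁻¹
Only (D) matches kg·m²·s⁻³·A⁻¹.

(D)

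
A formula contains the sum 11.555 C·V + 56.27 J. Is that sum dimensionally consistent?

Yes

Expand each in SI base units:
  11.555 C·V:  C·V = s·A·J·C⁻¹ = kg·m²·s⁻²
  56.27 J:  J = N·m = kg·m²·s⁻²
Both are kg·m²·s⁻², so they have the same dimensions and can be added.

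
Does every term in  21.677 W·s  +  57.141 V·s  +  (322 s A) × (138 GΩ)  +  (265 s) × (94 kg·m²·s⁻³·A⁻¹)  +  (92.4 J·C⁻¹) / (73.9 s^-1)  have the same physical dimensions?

Dimensions:
  21.677 W·s:  W·s = J·s⁻¹·s = kg·m²·s⁻²
  57.141 V·s:  V·s = J·C⁻¹·s = kg·m²·s⁻²·A⁻¹
  (322 s A) × (138 GΩ):  [s·A] · [kg·m²·s⁻³·A⁻²] = kg·m²·s⁻²·A⁻¹
  (265 s) × (94 kg·m²·s⁻³·A⁻¹):  [s] · [kg·m²·s⁻³·A⁻¹] = kg·m²·s⁻²·A⁻¹
  (92.4 J·C⁻¹) / (73.9 s^-1):  [kg·m²·s⁻³·A⁻¹] / [s⁻¹] = kg·m²·s⁻²·A⁻¹
The terms do not share a single dimension (kg·m²·s⁻² vs kg·m²·s⁻²·A⁻¹).

No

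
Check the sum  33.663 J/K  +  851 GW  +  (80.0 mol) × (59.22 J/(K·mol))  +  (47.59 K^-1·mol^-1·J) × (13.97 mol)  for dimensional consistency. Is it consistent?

Expand each in SI base units:
  33.663 J/K:  J·K⁻¹ = N·m·K⁻¹ = kg·m²·s⁻²·K⁻¹
  851 GW:  W = J·s⁻¹ = kg·m²·s⁻³
  (80.0 mol) × (59.22 J/(K·mol)):  [mol] · [kg·m²·s⁻²·K⁻¹·mol⁻¹] = kg·m²·s⁻²·K⁻¹
  (47.59 K^-1·mol^-1·J) × (13.97 mol):  [kg·m²·s⁻²·K⁻¹·mol⁻¹] · [mol] = kg·m²·s⁻²·K⁻¹
The terms do not share a single dimension (kg·m²·s⁻²·K⁻¹ vs kg·m²·s⁻³).

No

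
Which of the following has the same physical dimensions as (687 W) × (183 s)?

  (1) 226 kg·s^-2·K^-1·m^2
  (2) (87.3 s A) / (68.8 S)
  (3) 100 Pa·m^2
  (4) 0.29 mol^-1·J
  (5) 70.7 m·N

(5)

Reference: [kg·m²·s⁻³] · [s] = kg·m²·s⁻².
Each option:
  (1) kg·m²·s⁻²·K⁻¹
  (2) [s·A] / [kg⁻¹·m⁻²·s³·A²] = kg·m²·s⁻²·A⁻¹
  (3) Pa·m² = N·m⁻²·m² = kg·m·s⁻²
  (4) J·mol⁻¹ = N·m·mol⁻¹ = kg·m²·s⁻²·mol⁻¹
  (5) N·m = kg·m·s⁻²·m = kg·m²·s⁻²  ← same
Only (5) matches kg·m²·s⁻².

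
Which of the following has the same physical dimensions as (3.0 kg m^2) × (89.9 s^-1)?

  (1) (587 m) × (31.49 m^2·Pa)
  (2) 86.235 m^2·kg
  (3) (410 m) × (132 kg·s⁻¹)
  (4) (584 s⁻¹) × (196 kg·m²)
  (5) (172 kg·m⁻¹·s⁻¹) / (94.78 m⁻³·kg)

(4)

Reference: [kg·m²] · [s⁻¹] = kg·m²·s⁻¹.
Each option:
  (1) [m] · [kg·m·s⁻²] = kg·m²·s⁻²
  (2) kg·m²
  (3) [m] · [kg·s⁻¹] = kg·m·s⁻¹
  (4) [s⁻¹] · [kg·m²] = kg·m²·s⁻¹  ← same
  (5) [kg·m⁻¹·s⁻¹] / [kg·m⁻³] = m²·s⁻¹
Only (4) matches kg·m²·s⁻¹.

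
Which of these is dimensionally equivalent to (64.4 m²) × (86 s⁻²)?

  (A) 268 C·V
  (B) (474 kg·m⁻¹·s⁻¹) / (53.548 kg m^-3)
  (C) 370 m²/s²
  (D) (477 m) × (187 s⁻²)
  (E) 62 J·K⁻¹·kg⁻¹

Reference: [m²] · [s⁻²] = m²·s⁻².
Each option:
  (A) C·V = s·A·J·C⁻¹ = kg·m²·s⁻²
  (B) [kg·m⁻¹·s⁻¹] / [kg·m⁻³] = m²·s⁻¹
  (C) m²·s⁻²  ← same
  (D) [m] · [s⁻²] = m·s⁻²
  (E) J·kg⁻¹·K⁻¹ = N·m·kg⁻¹·K⁻¹ = m²·s⁻²·K⁻¹
Only (C) matches m²·s⁻².

(C)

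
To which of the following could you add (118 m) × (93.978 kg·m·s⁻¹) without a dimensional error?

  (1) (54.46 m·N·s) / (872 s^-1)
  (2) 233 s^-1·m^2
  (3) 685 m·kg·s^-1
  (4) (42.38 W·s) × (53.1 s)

Reference: [m] · [kg·m·s⁻¹] = kg·m²·s⁻¹.
Each option:
  (1) [kg·m²·s⁻¹] / [s⁻¹] = kg·m²
  (2) m²·s⁻¹
  (3) kg·m·s⁻¹
  (4) [kg·m²·s⁻²] · [s] = kg·m²·s⁻¹  ← same
Only (4) matches kg·m²·s⁻¹.

(4)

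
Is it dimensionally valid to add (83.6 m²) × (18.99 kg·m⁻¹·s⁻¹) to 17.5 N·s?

Yes

Reduce each to base SI dimensions:
  (83.6 m²) × (18.99 kg·m⁻¹·s⁻¹):  [m²] · [kg·m⁻¹·s⁻¹] = kg·m·s⁻¹
  17.5 N·s:  N·s = kg·m·s⁻²·s = kg·m·s⁻¹
Both are kg·m·s⁻¹, so they have the same dimensions and can be added.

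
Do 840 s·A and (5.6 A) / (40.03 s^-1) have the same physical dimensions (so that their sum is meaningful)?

Dimensions:
  840 s·A:  A·s = s·A
  (5.6 A) / (40.03 s^-1):  [A] / [s⁻¹] = s·A
Both are s·A, so they have the same dimensions and can be added.

Yes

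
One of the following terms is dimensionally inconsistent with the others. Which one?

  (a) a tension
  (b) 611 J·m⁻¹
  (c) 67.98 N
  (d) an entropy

Reduce each to base SI dimensions:
  (a) [tension] = kg·m·s⁻²
  (b) J·m⁻¹ = N·m·m⁻¹ = kg·m·s⁻²
  (c) N = kg·m·s⁻²
  (d) [entropy] = kg·m²·s⁻²·K⁻¹
All reduce to kg·m·s⁻² except (d), which is kg·m²·s⁻²·K⁻¹.

(d)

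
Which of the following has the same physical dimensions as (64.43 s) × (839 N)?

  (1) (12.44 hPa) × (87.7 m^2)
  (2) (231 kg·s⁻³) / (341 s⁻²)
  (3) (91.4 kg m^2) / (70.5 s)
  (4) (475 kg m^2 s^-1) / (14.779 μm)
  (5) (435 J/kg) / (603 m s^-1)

(4)

Reference: [s] · [kg·m·s⁻²] = kg·m·s⁻¹.
Each option:
  (1) [kg·m⁻¹·s⁻²] · [m²] = kg·m·s⁻²
  (2) [kg·s⁻³] / [s⁻²] = kg·s⁻¹
  (3) [kg·m²] / [s] = kg·m²·s⁻¹
  (4) [kg·m²·s⁻¹] / [m] = kg·m·s⁻¹  ← same
  (5) [m²·s⁻²] / [m·s⁻¹] = m·s⁻¹
Only (4) matches kg·m·s⁻¹.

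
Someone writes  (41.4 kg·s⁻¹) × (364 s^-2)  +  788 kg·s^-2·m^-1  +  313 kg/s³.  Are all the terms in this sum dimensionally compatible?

Expand each in SI base units:
  (41.4 kg·s⁻¹) × (364 s^-2):  [kg·s⁻¹] · [s⁻²] = kg·s⁻³
  788 kg·s^-2·m^-1:  kg·m⁻¹·s⁻²
  313 kg/s³:  kg·s⁻³
The terms do not share a single dimension (kg·m⁻¹·s⁻² vs kg·s⁻³).

No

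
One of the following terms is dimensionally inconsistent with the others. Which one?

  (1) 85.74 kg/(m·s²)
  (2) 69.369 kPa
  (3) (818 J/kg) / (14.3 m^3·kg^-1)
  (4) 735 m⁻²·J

(4)

Dimensions:
  (1) kg·m⁻¹·s⁻²
  (2) Pa = N·m⁻² = kg·m⁻¹·s⁻²
  (3) [m²·s⁻²] / [kg⁻¹·m³] = kg·m⁻¹·s⁻²
  (4) J·m⁻² = N·m·m⁻² = kg·s⁻²
All reduce to kg·m⁻¹·s⁻² except (4), which is kg·s⁻².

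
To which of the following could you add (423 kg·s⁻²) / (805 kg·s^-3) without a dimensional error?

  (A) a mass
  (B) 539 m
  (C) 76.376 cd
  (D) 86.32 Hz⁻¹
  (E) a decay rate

Reference: [kg·s⁻²] / [kg·s⁻³] = s.
Each option:
  (A) [mass] = kg
  (B) m
  (C) cd
  (D) Hz⁻¹ = (s⁻¹)⁻¹ = s  ← same
  (E) [decay rate] = s⁻¹
Only (D) matches s.

(D)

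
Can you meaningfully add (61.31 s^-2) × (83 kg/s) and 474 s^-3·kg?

Yes

Expand each in SI base units:
  (61.31 s^-2) × (83 kg/s):  [s⁻²] · [kg·s⁻¹] = kg·s⁻³
  474 s^-3·kg:  kg·s⁻³
Both are kg·s⁻³, so they have the same dimensions and can be added.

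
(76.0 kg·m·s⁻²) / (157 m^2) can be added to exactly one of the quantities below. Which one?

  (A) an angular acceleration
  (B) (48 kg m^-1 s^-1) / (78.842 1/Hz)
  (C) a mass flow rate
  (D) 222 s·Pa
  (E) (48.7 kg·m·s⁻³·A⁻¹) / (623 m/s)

(B)

Reference: [kg·m·s⁻²] / [m²] = kg·m⁻¹·s⁻².
Each option:
  (A) [angular acceleration] = s⁻²
  (B) [kg·m⁻¹·s⁻¹] / [s] = kg·m⁻¹·s⁻²  ← same
  (C) [mass flow rate] = kg·s⁻¹
  (D) Pa·s = N·m⁻²·s = kg·m⁻¹·s⁻¹
  (E) [kg·m·s⁻³·A⁻¹] / [m·s⁻¹] = kg·s⁻²·A⁻¹
Only (B) matches kg·m⁻¹·s⁻².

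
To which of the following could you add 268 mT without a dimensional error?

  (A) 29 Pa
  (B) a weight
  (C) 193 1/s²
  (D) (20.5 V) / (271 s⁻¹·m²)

Reference: T = Wb·m⁻² = kg·s⁻²·A⁻¹.
Each option:
  (A) Pa = N·m⁻² = kg·m⁻¹·s⁻²
  (B) [weight] = kg·m·s⁻²
  (C) s⁻²
  (D) [kg·m²·s⁻³·A⁻¹] / [m²·s⁻¹] = kg·s⁻²·A⁻¹  ← same
Only (D) matches kg·s⁻²·A⁻¹.

(D)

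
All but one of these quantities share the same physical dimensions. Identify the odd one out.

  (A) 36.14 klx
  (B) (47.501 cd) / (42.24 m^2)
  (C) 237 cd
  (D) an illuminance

Expand each in SI base units:
  (A) lx = lm·m⁻² = m⁻²·cd
  (B) [cd] / [m²] = m⁻²·cd
  (C) cd
  (D) [illuminance] = m⁻²·cd
All reduce to m⁻²·cd except (C), which is cd.

(C)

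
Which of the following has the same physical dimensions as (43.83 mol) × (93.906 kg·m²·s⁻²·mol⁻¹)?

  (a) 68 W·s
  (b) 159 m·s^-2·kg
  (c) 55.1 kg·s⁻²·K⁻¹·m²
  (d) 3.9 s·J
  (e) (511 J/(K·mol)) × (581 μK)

Reference: [mol] · [kg·m²·s⁻²·mol⁻¹] = kg·m²·s⁻².
Each option:
  (a) W·s = J·s⁻¹·s = kg·m²·s⁻²  ← same
  (b) kg·m·s⁻²
  (c) kg·m²·s⁻²·K⁻¹
  (d) J·s = N·m·s = kg·m²·s⁻¹
  (e) [kg·m²·s⁻²·K⁻¹·mol⁻¹] · [K] = kg·m²·s⁻²·mol⁻¹
Only (a) matches kg·m²·s⁻².

(a)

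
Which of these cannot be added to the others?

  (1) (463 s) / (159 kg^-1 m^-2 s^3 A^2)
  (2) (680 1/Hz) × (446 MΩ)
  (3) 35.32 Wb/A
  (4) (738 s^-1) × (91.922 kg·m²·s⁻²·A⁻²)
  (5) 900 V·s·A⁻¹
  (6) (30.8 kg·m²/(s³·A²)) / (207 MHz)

In SI base units:
  (1) [s] / [kg⁻¹·m⁻²·s³·A²] = kg·m²·s⁻²·A⁻²
  (2) [s] · [kg·m²·s⁻³·A⁻²] = kg·m²·s⁻²·A⁻²
  (3) Wb·A⁻¹ = V·s·A⁻¹ = kg·m²·s⁻²·A⁻²
  (4) [s⁻¹] · [kg·m²·s⁻²·A⁻²] = kg·m²·s⁻³·A⁻²
  (5) V·s·A⁻¹ = J·C⁻¹·s·A⁻¹ = kg·m²·s⁻²·A⁻²
  (6) [kg·m²·s⁻³·A⁻²] / [s⁻¹] = kg·m²·s⁻²·A⁻²
All reduce to kg·m²·s⁻²·A⁻² except (4), which is kg·m²·s⁻³·A⁻².

(4)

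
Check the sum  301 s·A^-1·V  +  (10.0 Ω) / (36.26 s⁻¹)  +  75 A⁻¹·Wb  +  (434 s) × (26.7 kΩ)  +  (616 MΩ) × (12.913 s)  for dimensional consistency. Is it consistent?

Yes

In SI base units:
  301 s·A^-1·V:  V·s·A⁻¹ = J·C⁻¹·s·A⁻¹ = kg·m²·s⁻²·A⁻²
  (10.0 Ω) / (36.26 s⁻¹):  [kg·m²·s⁻³·A⁻²] / [s⁻¹] = kg·m²·s⁻²·A⁻²
  75 A⁻¹·Wb:  Wb·A⁻¹ = V·s·A⁻¹ = kg·m²·s⁻²·A⁻²
  (434 s) × (26.7 kΩ):  [s] · [kg·m²·s⁻³·A⁻²] = kg·m²·s⁻²·A⁻²
  (616 MΩ) × (12.913 s):  [kg·m²·s⁻³·A⁻²] · [s] = kg·m²·s⁻²·A⁻²
Every term reduces to kg·m²·s⁻²·A⁻².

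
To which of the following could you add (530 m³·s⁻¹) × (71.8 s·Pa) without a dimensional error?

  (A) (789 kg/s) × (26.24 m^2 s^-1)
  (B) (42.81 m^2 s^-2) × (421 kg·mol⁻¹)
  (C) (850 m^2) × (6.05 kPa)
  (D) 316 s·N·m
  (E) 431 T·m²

(A)

Reference: [m³·s⁻¹] · [kg·m⁻¹·s⁻¹] = kg·m²·s⁻².
Each option:
  (A) [kg·s⁻¹] · [m²·s⁻¹] = kg·m²·s⁻²  ← same
  (B) [m²·s⁻²] · [kg·mol⁻¹] = kg·m²·s⁻²·mol⁻¹
  (C) [m²] · [kg·m⁻¹·s⁻²] = kg·m·s⁻²
  (D) N·m·s = kg·m·s⁻²·m·s = kg·m²·s⁻¹
  (E) T·m² = Wb·m⁻²·m² = kg·m²·s⁻²·A⁻¹
Only (A) matches kg·m²·s⁻².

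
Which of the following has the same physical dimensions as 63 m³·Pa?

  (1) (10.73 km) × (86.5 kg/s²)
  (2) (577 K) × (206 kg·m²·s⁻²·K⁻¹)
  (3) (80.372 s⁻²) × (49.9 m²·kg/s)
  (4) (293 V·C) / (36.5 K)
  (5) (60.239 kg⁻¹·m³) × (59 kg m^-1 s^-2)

(2)

Reference: Pa·m³ = N·m⁻²·m³ = kg·m²·s⁻².
Each option:
  (1) [m] · [kg·s⁻²] = kg·m·s⁻²
  (2) [K] · [kg·m²·s⁻²·K⁻¹] = kg·m²·s⁻²  ← same
  (3) [s⁻²] · [kg·m²·s⁻¹] = kg·m²·s⁻³
  (4) [kg·m²·s⁻²] / [K] = kg·m²·s⁻²·K⁻¹
  (5) [kg⁻¹·m³] · [kg·m⁻¹·s⁻²] = m²·s⁻²
Only (2) matches kg·m²·s⁻².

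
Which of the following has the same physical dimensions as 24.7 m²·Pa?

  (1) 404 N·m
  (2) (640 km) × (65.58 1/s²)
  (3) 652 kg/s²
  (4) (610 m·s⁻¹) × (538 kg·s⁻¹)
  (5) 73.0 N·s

(4)

Reference: Pa·m² = N·m⁻²·m² = kg·m·s⁻².
Each option:
  (1) N·m = kg·m·s⁻²·m = kg·m²·s⁻²
  (2) [m] · [s⁻²] = m·s⁻²
  (3) kg·s⁻²
  (4) [m·s⁻¹] · [kg·s⁻¹] = kg·m·s⁻²  ← same
  (5) N·s = kg·m·s⁻²·s = kg·m·s⁻¹
Only (4) matches kg·m·s⁻².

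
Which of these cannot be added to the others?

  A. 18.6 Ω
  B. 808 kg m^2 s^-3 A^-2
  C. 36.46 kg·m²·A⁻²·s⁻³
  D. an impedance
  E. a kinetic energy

In SI base units:
  A. Ω = V·A⁻¹ = kg·m²·s⁻³·A⁻²
  B. kg·m²·s⁻³·A⁻²
  C. kg·m²·s⁻³·A⁻²
  D. [impedance] = kg·m²·s⁻³·A⁻²
  E. [kinetic energy] = kg·m²·s⁻²
All reduce to kg·m²·s⁻³·A⁻² except E., which is kg·m²·s⁻².

E.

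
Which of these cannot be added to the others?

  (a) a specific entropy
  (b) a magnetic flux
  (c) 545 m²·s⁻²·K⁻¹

In SI base units:
  (a) [specific entropy] = m²·s⁻²·K⁻¹
  (b) [magnetic flux] = kg·m²·s⁻²·A⁻¹
  (c) m²·s⁻²·K⁻¹
All reduce to m²·s⁻²·K⁻¹ except (b), which is kg·m²·s⁻²·A⁻¹.

(b)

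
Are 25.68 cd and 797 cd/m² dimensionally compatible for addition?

In SI base units:
  25.68 cd:  cd
  797 cd/m²:  cd·m⁻² = m⁻²·cd
cd ≠ m⁻²·cd, so they cannot be added.

No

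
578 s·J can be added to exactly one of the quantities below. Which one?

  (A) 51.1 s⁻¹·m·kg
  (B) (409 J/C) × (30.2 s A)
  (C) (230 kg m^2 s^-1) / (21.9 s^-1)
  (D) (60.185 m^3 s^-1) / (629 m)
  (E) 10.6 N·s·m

(E)

Reference: J·s = N·m·s = kg·m²·s⁻¹.
Each option:
  (A) kg·m·s⁻¹
  (B) [kg·m²·s⁻³·A⁻¹] · [s·A] = kg·m²·s⁻²
  (C) [kg·m²·s⁻¹] / [s⁻¹] = kg·m²
  (D) [m³·s⁻¹] / [m] = m²·s⁻¹
  (E) N·m·s = kg·m·s⁻²·m·s = kg·m²·s⁻¹  ← same
Only (E) matches kg·m²·s⁻¹.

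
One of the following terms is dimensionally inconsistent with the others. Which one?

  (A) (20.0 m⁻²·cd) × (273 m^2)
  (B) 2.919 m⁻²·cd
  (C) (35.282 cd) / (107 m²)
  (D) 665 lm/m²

(A)

Work out the base dimensions of each:
  (A) [m⁻²·cd] · [m²] = cd
  (B) cd·m⁻² = m⁻²·cd
  (C) [cd] / [m²] = m⁻²·cd
  (D) lm·m⁻² = cd·m⁻² = m⁻²·cd
All reduce to m⁻²·cd except (A), which is cd.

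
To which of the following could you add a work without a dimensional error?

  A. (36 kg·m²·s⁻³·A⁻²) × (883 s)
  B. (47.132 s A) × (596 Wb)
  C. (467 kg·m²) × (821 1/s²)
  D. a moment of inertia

C.

Reference: [work] = kg·m²·s⁻².
Each option:
  A. [kg·m²·s⁻³·A⁻²] · [s] = kg·m²·s⁻²·A⁻²
  B. [s·A] · [kg·m²·s⁻²·A⁻¹] = kg·m²·s⁻¹
  C. [kg·m²] · [s⁻²] = kg·m²·s⁻²  ← same
  D. [moment of inertia] = kg·m²
Only C. matches kg·m²·s⁻².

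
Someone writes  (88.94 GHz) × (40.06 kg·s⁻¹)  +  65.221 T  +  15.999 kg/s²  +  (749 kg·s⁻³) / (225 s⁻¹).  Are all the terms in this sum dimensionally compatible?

Expand each in SI base units:
  (88.94 GHz) × (40.06 kg·s⁻¹):  [s⁻¹] · [kg·s⁻¹] = kg·s⁻²
  65.221 T:  T = Wb·m⁻² = kg·s⁻²·A⁻¹
  15.999 kg/s²:  kg·s⁻²
  (749 kg·s⁻³) / (225 s⁻¹):  [kg·s⁻³] / [s⁻¹] = kg·s⁻²
The terms do not share a single dimension (kg·s⁻² vs kg·s⁻²·A⁻¹).

No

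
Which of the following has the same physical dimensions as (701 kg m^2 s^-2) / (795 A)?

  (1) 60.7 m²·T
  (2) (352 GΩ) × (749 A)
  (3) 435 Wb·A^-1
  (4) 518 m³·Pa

Reference: [kg·m²·s⁻²] / [A] = kg·m²·s⁻²·A⁻¹.
Each option:
  (1) T·m² = Wb·m⁻²·m² = kg·m²·s⁻²·A⁻¹  ← same
  (2) [kg·m²·s⁻³·A⁻²] · [A] = kg·m²·s⁻³·A⁻¹
  (3) Wb·A⁻¹ = V·s·A⁻¹ = kg·m²·s⁻²·A⁻²
  (4) Pa·m³ = N·m⁻²·m³ = kg·m²·s⁻²
Only (1) matches kg·m²·s⁻²·A⁻¹.

(1)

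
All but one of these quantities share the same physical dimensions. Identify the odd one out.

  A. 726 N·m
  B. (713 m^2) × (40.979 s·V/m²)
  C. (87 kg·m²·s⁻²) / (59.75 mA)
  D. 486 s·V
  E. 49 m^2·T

Dimensions:
  A. N·m = kg·m·s⁻²·m = kg·m²·s⁻²
  B. [m²] · [kg·s⁻²·A⁻¹] = kg·m²·s⁻²·A⁻¹
  C. [kg·m²·s⁻²] / [A] = kg·m²·s⁻²·A⁻¹
  D. V·s = J·C⁻¹·s = kg·m²·s⁻²·A⁻¹
  E. T·m² = Wb·m⁻²·m² = kg·m²·s⁻²·A⁻¹
All reduce to kg·m²·s⁻²·A⁻¹ except A., which is kg·m²·s⁻².

A.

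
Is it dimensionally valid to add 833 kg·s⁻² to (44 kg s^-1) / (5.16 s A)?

Dimensions:
  833 kg·s⁻²:  kg·s⁻²
  (44 kg s^-1) / (5.16 s A):  [kg·s⁻¹] / [s·A] = kg·s⁻²·A⁻¹
kg·s⁻² ≠ kg·s⁻²·A⁻¹, so they cannot be added.

No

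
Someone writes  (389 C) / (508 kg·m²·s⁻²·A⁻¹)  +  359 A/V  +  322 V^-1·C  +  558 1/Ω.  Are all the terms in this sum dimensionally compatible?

No

Work out the base dimensions of each:
  (389 C) / (508 kg·m²·s⁻²·A⁻¹):  [s·A] / [kg·m²·s⁻²·A⁻¹] = kg⁻¹·m⁻²·s³·A²
  359 A/V:  A·V⁻¹ = A·(J·C⁻¹)⁻¹ = kg⁻¹·m⁻²·s³·A²
  322 V^-1·C:  C·V⁻¹ = s·A·(J·C⁻¹)⁻¹ = kg⁻¹·m⁻²·s⁴·A²
  558 1/Ω:  Ω⁻¹ = (V·A⁻¹)⁻¹ = kg⁻¹·m⁻²·s³·A²
The terms do not share a single dimension (kg⁻¹·m⁻²·s³·A² vs kg⁻¹·m⁻²·s⁴·A²).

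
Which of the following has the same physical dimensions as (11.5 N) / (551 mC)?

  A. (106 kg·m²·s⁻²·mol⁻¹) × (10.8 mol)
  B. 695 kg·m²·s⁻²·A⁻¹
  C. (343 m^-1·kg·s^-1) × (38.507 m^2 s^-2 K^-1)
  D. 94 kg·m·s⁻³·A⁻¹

D.

Reference: [kg·m·s⁻²] / [s·A] = kg·m·s⁻³·A⁻¹.
Each option:
  A. [kg·m²·s⁻²·mol⁻¹] · [mol] = kg·m²·s⁻²
  B. kg·m²·s⁻²·A⁻¹
  C. [kg·m⁻¹·s⁻¹] · [m²·s⁻²·K⁻¹] = kg·m·s⁻³·K⁻¹
  D. kg·m·s⁻³·A⁻¹  ← same
Only D. matches kg·m·s⁻³·A⁻¹.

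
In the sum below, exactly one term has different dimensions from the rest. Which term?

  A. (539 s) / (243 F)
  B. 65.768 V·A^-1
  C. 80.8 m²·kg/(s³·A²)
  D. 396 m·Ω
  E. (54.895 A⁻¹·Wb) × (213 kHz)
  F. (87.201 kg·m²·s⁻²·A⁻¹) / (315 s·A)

Reduce each to base SI dimensions:
  A. [s] / [kg⁻¹·m⁻²·s⁴·A²] = kg·m²·s⁻³·A⁻²
  B. V·A⁻¹ = J·C⁻¹·A⁻¹ = kg·m²·s⁻³·A⁻²
  C. kg·m²·s⁻³·A⁻²
  D. Ω·m = V·A⁻¹·m = kg·m³·s⁻³·A⁻²
  E. [kg·m²·s⁻²·A⁻²] · [s⁻¹] = kg·m²·s⁻³·A⁻²
  F. [kg·m²·s⁻²·A⁻¹] / [s·A] = kg·m²·s⁻³·A⁻²
All reduce to kg·m²·s⁻³·A⁻² except D., which is kg·m³·s⁻³·A⁻².

D.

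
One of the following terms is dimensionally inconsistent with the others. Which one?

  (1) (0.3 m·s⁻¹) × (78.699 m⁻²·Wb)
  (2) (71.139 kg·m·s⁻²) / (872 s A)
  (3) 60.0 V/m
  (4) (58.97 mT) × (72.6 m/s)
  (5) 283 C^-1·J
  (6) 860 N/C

(5)

Reduce each to base SI dimensions:
  (1) [m·s⁻¹] · [kg·s⁻²·A⁻¹] = kg·m·s⁻³·A⁻¹
  (2) [kg·m·s⁻²] / [s·A] = kg·m·s⁻³·A⁻¹
  (3) V·m⁻¹ = J·C⁻¹·m⁻¹ = kg·m·s⁻³·A⁻¹
  (4) [kg·s⁻²·A⁻¹] · [m·s⁻¹] = kg·m·s⁻³·A⁻¹
  (5) J·C⁻¹ = N·m·(s·A)⁻¹ = kg·m²·s⁻³·A⁻¹
  (6) N·C⁻¹ = kg·m·s⁻²·(s·A)⁻¹ = kg·m·s⁻³·A⁻¹
All reduce to kg·m·s⁻³·A⁻¹ except (5), which is kg·m²·s⁻³·A⁻¹.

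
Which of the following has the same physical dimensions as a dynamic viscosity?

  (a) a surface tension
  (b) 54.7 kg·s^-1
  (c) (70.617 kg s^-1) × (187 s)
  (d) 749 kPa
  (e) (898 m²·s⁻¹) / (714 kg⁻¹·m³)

Reference: [dynamic viscosity] = kg·m⁻¹·s⁻¹.
Each option:
  (a) [surface tension] = kg·s⁻²
  (b) kg·s⁻¹
  (c) [kg·s⁻¹] · [s] = kg
  (d) Pa = N·m⁻² = kg·m⁻¹·s⁻²
  (e) [m²·s⁻¹] / [kg⁻¹·m³] = kg·m⁻¹·s⁻¹  ← same
Only (e) matches kg·m⁻¹·s⁻¹.

(e)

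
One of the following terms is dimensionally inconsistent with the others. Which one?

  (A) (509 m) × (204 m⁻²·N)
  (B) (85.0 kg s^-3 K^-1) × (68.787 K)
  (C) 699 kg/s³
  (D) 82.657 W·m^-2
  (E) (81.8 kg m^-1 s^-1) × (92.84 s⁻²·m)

(A)

Work out the base dimensions of each:
  (A) [m] · [kg·m⁻¹·s⁻²] = kg·s⁻²
  (B) [kg·s⁻³·K⁻¹] · [K] = kg·s⁻³
  (C) kg·s⁻³
  (D) W·m⁻² = J·s⁻¹·m⁻² = kg·s⁻³
  (E) [kg·m⁻¹·s⁻¹] · [m·s⁻²] = kg·s⁻³
All reduce to kg·s⁻³ except (A), which is kg·s⁻².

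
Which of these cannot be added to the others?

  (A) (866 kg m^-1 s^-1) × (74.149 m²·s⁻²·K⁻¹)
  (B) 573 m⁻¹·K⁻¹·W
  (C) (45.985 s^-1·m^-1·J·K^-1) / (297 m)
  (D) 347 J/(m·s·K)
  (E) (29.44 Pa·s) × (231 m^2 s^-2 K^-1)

(C)

Dimensions:
  (A) [kg·m⁻¹·s⁻¹] · [m²·s⁻²·K⁻¹] = kg·m·s⁻³·K⁻¹
  (B) W·m⁻¹·K⁻¹ = J·s⁻¹·m⁻¹·K⁻¹ = kg·m·s⁻³·K⁻¹
  (C) [kg·m·s⁻³·K⁻¹] / [m] = kg·s⁻³·K⁻¹
  (D) J·s⁻¹·m⁻¹·K⁻¹ = N·m·s⁻¹·m⁻¹·K⁻¹ = kg·m·s⁻³·K⁻¹
  (E) [kg·m⁻¹·s⁻¹] · [m²·s⁻²·K⁻¹] = kg·m·s⁻³·K⁻¹
All reduce to kg·m·s⁻³·K⁻¹ except (C), which is kg·s⁻³·K⁻¹.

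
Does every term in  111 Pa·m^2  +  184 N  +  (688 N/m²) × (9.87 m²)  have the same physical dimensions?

Reduce each to base SI dimensions:
  111 Pa·m^2:  Pa·m² = N·m⁻²·m² = kg·m·s⁻²
  184 N:  N = kg·m·s⁻²
  (688 N/m²) × (9.87 m²):  [kg·m⁻¹·s⁻²] · [m²] = kg·m·s⁻²
Every term reduces to kg·m·s⁻².

Yes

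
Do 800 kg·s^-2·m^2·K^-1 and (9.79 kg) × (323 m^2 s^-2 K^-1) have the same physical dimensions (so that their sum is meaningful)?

Yes

In SI base units:
  800 kg·s^-2·m^2·K^-1:  kg·m²·s⁻²·K⁻¹
  (9.79 kg) × (323 m^2 s^-2 K^-1):  [kg] · [m²·s⁻²·K⁻¹] = kg·m²·s⁻²·K⁻¹
Both are kg·m²·s⁻²·K⁻¹, so they have the same dimensions and can be added.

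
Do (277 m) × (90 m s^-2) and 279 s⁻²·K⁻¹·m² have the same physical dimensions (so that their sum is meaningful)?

Work out the base dimensions of each:
  (277 m) × (90 m s^-2):  [m] · [m·s⁻²] = m²·s⁻²
  279 s⁻²·K⁻¹·m²:  m²·s⁻²·K⁻¹
m²·s⁻² ≠ m²·s⁻²·K⁻¹, so they cannot be added.

No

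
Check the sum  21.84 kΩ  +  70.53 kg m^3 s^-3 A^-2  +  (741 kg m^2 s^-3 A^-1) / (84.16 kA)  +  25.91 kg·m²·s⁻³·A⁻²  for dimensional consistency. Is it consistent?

In SI base units:
  21.84 kΩ:  Ω = V·A⁻¹ = kg·m²·s⁻³·A⁻²
  70.53 kg m^3 s^-3 A^-2:  kg·m³·s⁻³·A⁻²
  (741 kg m^2 s^-3 A^-1) / (84.16 kA):  [kg·m²·s⁻³·A⁻¹] / [A] = kg·m²·s⁻³·A⁻²
  25.91 kg·m²·s⁻³·A⁻²:  kg·m²·s⁻³·A⁻²
The terms do not share a single dimension (kg·m²·s⁻³·A⁻² vs kg·m³·s⁻³·A⁻²).

No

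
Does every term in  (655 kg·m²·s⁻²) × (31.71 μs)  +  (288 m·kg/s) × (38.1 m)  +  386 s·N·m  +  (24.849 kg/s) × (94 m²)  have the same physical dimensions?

In SI base units:
  (655 kg·m²·s⁻²) × (31.71 μs):  [kg·m²·s⁻²] · [s] = kg·m²·s⁻¹
  (288 m·kg/s) × (38.1 m):  [kg·m·s⁻¹] · [m] = kg·m²·s⁻¹
  386 s·N·m:  N·m·s = kg·m·s⁻²·m·s = kg·m²·s⁻¹
  (24.849 kg/s) × (94 m²):  [kg·s⁻¹] · [m²] = kg·m²·s⁻¹
Every term reduces to kg·m²·s⁻¹.

Yes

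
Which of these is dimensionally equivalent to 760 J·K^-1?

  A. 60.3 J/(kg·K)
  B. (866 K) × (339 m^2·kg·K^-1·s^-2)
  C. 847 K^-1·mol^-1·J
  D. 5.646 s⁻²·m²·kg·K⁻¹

D.

Reference: J·K⁻¹ = N·m·K⁻¹ = kg·m²·s⁻²·K⁻¹.
Each option:
  A. J·kg⁻¹·K⁻¹ = N·m·kg⁻¹·K⁻¹ = m²·s⁻²·K⁻¹
  B. [K] · [kg·m²·s⁻²·K⁻¹] = kg·m²·s⁻²
  C. J·mol⁻¹·K⁻¹ = N·m·mol⁻¹·K⁻¹ = kg·m²·s⁻²·K⁻¹·mol⁻¹
  D. kg·m²·s⁻²·K⁻¹  ← same
Only D. matches kg·m²·s⁻²·K⁻¹.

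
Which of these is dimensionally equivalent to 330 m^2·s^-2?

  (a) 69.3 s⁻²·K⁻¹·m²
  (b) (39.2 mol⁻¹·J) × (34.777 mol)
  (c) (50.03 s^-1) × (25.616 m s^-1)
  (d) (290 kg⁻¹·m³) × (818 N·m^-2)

Reference: m²·s⁻².
Each option:
  (a) m²·s⁻²·K⁻¹
  (b) [kg·m²·s⁻²·mol⁻¹] · [mol] = kg·m²·s⁻²
  (c) [s⁻¹] · [m·s⁻¹] = m·s⁻²
  (d) [kg⁻¹·m³] · [kg·m⁻¹·s⁻²] = m²·s⁻²  ← same
Only (d) matches m²·s⁻².

(d)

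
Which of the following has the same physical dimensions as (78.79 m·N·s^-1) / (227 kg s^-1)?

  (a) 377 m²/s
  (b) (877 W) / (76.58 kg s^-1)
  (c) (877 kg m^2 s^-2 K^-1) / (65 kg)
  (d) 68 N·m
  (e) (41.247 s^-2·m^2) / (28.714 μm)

(b)

Reference: [kg·m²·s⁻³] / [kg·s⁻¹] = m²·s⁻².
Each option:
  (a) m²·s⁻¹
  (b) [kg·m²·s⁻³] / [kg·s⁻¹] = m²·s⁻²  ← same
  (c) [kg·m²·s⁻²·K⁻¹] / [kg] = m²·s⁻²·K⁻¹
  (d) N·m = kg·m·s⁻²·m = kg·m²·s⁻²
  (e) [m²·s⁻²] / [m] = m·s⁻²
Only (b) matches m²·s⁻².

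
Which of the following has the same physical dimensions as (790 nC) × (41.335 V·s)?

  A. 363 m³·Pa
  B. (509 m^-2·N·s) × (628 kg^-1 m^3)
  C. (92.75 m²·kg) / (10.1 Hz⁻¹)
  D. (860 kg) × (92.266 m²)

Reference: [s·A] · [kg·m²·s⁻²·A⁻¹] = kg·m²·s⁻¹.
Each option:
  A. Pa·m³ = N·m⁻²·m³ = kg·m²·s⁻²
  B. [kg·m⁻¹·s⁻¹] · [kg⁻¹·m³] = m²·s⁻¹
  C. [kg·m²] / [s] = kg·m²·s⁻¹  ← same
  D. [kg] · [m²] = kg·m²
Only C. matches kg·m²·s⁻¹.

C.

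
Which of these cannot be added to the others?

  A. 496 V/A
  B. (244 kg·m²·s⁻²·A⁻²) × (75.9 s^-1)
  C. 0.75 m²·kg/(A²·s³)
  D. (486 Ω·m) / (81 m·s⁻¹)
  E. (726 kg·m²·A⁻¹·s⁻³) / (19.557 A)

D.

Expand each in SI base units:
  A. V·A⁻¹ = J·C⁻¹·A⁻¹ = kg·m²·s⁻³·A⁻²
  B. [kg·m²·s⁻²·A⁻²] · [s⁻¹] = kg·m²·s⁻³·A⁻²
  C. kg·m²·s⁻³·A⁻²
  D. [kg·m³·s⁻³·A⁻²] / [m·s⁻¹] = kg·m²·s⁻²·A⁻²
  E. [kg·m²·s⁻³·A⁻¹] / [A] = kg·m²·s⁻³·A⁻²
All reduce to kg·m²·s⁻³·A⁻² except D., which is kg·m²·s⁻²·A⁻².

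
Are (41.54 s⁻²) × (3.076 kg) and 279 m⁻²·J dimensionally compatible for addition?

Dimensions:
  (41.54 s⁻²) × (3.076 kg):  [s⁻²] · [kg] = kg·s⁻²
  279 m⁻²·J:  J·m⁻² = N·m·m⁻² = kg·s⁻²
Both are kg·s⁻², so they have the same dimensions and can be added.

Yes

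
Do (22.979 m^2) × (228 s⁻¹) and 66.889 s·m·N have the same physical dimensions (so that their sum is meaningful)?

Dimensions:
  (22.979 m^2) × (228 s⁻¹):  [m²] · [s⁻¹] = m²·s⁻¹
  66.889 s·m·N:  N·m·s = kg·m·s⁻²·m·s = kg·m²·s⁻¹
m²·s⁻¹ ≠ kg·m²·s⁻¹, so they cannot be added.

No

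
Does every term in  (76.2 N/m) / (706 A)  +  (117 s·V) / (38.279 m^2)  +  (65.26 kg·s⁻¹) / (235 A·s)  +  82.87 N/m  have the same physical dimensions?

Expand each in SI base units:
  (76.2 N/m) / (706 A):  [kg·s⁻²] / [A] = kg·s⁻²·A⁻¹
  (117 s·V) / (38.279 m^2):  [kg·m²·s⁻²·A⁻¹] / [m²] = kg·s⁻²·A⁻¹
  (65.26 kg·s⁻¹) / (235 A·s):  [kg·s⁻¹] / [s·A] = kg·s⁻²·A⁻¹
  82.87 N/m:  N·m⁻¹ = kg·m·s⁻²·m⁻¹ = kg·s⁻²
The terms do not share a single dimension (kg·s⁻² vs kg·s⁻²·A⁻¹).

No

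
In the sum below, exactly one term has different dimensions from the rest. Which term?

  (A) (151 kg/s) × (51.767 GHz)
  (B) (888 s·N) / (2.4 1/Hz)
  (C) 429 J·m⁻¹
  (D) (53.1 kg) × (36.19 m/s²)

Reduce each to base SI dimensions:
  (A) [kg·s⁻¹] · [s⁻¹] = kg·s⁻²
  (B) [kg·m·s⁻¹] / [s] = kg·m·s⁻²
  (C) J·m⁻¹ = N·m·m⁻¹ = kg·m·s⁻²
  (D) [kg] · [m·s⁻²] = kg·m·s⁻²
All reduce to kg·m·s⁻² except (A), which is kg·s⁻².

(A)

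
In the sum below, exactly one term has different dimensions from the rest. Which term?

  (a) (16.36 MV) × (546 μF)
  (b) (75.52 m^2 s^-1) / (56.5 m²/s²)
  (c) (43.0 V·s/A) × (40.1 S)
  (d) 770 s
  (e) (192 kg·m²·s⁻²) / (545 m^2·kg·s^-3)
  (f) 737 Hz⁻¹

Reduce each to base SI dimensions:
  (a) [kg·m²·s⁻³·A⁻¹] · [kg⁻¹·m⁻²·s⁴·A²] = s·A
  (b) [m²·s⁻¹] / [m²·s⁻²] = s
  (c) [kg·m²·s⁻²·A⁻²] · [kg⁻¹·m⁻²·s³·A²] = s
  (d) s
  (e) [kg·m²·s⁻²] / [kg·m²·s⁻³] = s
  (f) Hz⁻¹ = (s⁻¹)⁻¹ = s
All reduce to s except (a), which is s·A.

(a)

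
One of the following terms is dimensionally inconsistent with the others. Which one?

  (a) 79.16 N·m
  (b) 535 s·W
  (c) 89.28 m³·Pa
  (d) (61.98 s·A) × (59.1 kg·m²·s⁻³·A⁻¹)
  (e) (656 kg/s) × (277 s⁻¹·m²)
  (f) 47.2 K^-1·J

In SI base units:
  (a) N·m = kg·m·s⁻²·m = kg·m²·s⁻²
  (b) W·s = J·s⁻¹·s = kg·m²·s⁻²
  (c) Pa·m³ = N·m⁻²·m³ = kg·m²·s⁻²
  (d) [s·A] · [kg·m²·s⁻³·A⁻¹] = kg·m²·s⁻²
  (e) [kg·s⁻¹] · [m²·s⁻¹] = kg·m²·s⁻²
  (f) J·K⁻¹ = N·m·K⁻¹ = kg·m²·s⁻²·K⁻¹
All reduce to kg·m²·s⁻² except (f), which is kg·m²·s⁻²·K⁻¹.

(f)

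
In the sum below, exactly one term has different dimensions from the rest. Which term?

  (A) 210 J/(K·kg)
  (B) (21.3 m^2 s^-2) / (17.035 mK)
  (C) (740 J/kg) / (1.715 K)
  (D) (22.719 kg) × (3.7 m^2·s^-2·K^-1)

(D)

Expand each in SI base units:
  (A) J·kg⁻¹·K⁻¹ = N·m·kg⁻¹·K⁻¹ = m²·s⁻²·K⁻¹
  (B) [m²·s⁻²] / [K] = m²·s⁻²·K⁻¹
  (C) [m²·s⁻²] / [K] = m²·s⁻²·K⁻¹
  (D) [kg] · [m²·s⁻²·K⁻¹] = kg·m²·s⁻²·K⁻¹
All reduce to m²·s⁻²·K⁻¹ except (D), which is kg·m²·s⁻²·K⁻¹.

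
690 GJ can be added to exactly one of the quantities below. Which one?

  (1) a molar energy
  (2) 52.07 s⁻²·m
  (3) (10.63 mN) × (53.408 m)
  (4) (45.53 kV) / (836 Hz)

Reference: J = N·m = kg·m²·s⁻².
Each option:
  (1) [molar energy] = kg·m²·s⁻²·mol⁻¹
  (2) m·s⁻²
  (3) [kg·m·s⁻²] · [m] = kg·m²·s⁻²  ← same
  (4) [kg·m²·s⁻³·A⁻¹] / [s⁻¹] = kg·m²·s⁻²·A⁻¹
Only (3) matches kg·m²·s⁻².

(3)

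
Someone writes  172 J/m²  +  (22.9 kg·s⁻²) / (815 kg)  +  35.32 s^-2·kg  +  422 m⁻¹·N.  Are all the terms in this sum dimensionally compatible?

Dimensions:
  172 J/m²:  J·m⁻² = N·m·m⁻² = kg·s⁻²
  (22.9 kg·s⁻²) / (815 kg):  [kg·s⁻²] / [kg] = s⁻²
  35.32 s^-2·kg:  kg·s⁻²
  422 m⁻¹·N:  N·m⁻¹ = kg·m·s⁻²·m⁻¹ = kg·s⁻²
The terms do not share a single dimension (kg·s⁻² vs s⁻²).

No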